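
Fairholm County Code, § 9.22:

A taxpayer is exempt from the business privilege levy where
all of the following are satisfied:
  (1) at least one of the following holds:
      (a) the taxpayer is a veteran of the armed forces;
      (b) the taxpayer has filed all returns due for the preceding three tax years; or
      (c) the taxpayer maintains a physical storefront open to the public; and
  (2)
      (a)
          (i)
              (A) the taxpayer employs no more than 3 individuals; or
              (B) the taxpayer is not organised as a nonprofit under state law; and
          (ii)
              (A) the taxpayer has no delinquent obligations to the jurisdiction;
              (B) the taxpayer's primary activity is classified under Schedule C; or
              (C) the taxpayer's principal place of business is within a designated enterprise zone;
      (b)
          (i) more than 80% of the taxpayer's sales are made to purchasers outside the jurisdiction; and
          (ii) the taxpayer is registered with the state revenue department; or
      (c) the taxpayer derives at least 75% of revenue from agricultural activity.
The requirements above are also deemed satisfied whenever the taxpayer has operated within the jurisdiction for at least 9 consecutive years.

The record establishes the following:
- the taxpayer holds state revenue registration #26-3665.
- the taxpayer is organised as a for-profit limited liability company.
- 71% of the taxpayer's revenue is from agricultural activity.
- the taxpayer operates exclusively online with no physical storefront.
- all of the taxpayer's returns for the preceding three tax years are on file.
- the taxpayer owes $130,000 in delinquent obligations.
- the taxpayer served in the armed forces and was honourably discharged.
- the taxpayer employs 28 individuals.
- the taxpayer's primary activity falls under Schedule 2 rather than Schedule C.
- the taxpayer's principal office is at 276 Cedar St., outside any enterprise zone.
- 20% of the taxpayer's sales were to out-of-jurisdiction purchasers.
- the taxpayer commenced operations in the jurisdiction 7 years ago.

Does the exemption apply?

(a) veteran — holds.
(b) returns current — met.
(c) has storefront — not met.
(1) = T OR T OR F = true.
(A) ≤ 3 employees — not satisfied.
(B) not (nonprofit) — satisfied.
(i): F OR T → true.
(A) no delinquency — fails.
(B) Schedule C activity — fails.
(C) in enterprise zone — not met.
(ii) = F OR F OR F = false.
(a): T AND F → false.
(i) >80% out-of-jur. sales — fails.
(ii) state-registered — met.
So (b) is not satisfied (F AND T).
(c) ≥75% agricultural — not satisfied.
(2) = F OR F OR F = false.
So Overall is not satisfied (T AND F).
Exception (≥ 9 yrs in jurisdiction) — not satisfied.
Result: main false OR exception false → false.

No — not exempt.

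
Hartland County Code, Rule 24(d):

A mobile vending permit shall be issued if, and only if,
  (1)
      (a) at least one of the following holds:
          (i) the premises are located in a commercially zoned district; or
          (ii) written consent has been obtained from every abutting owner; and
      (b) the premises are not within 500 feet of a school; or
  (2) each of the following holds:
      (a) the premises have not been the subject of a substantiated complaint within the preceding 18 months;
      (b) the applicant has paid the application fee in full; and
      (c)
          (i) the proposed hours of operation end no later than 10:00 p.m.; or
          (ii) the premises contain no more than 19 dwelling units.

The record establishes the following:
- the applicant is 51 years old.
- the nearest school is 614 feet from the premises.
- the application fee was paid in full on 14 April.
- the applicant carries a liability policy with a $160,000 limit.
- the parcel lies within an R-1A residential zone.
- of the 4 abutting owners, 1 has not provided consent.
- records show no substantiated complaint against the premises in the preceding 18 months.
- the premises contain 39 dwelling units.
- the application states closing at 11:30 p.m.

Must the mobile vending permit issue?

No — denied.

(i) commercially zoned — fails.
(ii) all abutters consent — not met.
(a): F OR F → false.
(b) ≥500 ft from school — met.
So (1) is not satisfied (F AND T).
(a) no complaint in 18 mo. — met.
(b) fee paid — met.
(i) closes by 10 p.m. — not met.
(ii) ≤ 19 units — fails.
So (c) is not satisfied (F OR F).
So (2) is not satisfied (T AND T AND F).
So Overall is not satisfied (F OR F).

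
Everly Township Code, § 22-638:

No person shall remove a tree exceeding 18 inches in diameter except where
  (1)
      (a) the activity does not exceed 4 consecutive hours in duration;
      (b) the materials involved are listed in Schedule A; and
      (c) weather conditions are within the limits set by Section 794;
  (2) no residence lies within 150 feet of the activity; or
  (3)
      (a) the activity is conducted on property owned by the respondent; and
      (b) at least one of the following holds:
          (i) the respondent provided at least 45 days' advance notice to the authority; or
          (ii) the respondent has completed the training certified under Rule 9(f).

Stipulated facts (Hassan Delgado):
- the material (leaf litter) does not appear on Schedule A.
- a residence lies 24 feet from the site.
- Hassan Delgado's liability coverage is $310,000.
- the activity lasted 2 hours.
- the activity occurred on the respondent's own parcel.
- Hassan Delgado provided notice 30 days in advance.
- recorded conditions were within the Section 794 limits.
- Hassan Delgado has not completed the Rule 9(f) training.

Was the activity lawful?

No — unlawful.

(a) ≤ 4 hrs duration — met.
(b) Schedule A material — not met.
(c) weather ok — met.
(1) = T AND F AND T = false.
(2) no residence in 150 ft — not satisfied.
(a) own property — met.
(i) ≥45 days' notice — not met.
(ii) training certified — fails.
So (b) is not satisfied (F OR F).
(3): T AND F → false.
Overall: F OR F OR F → false.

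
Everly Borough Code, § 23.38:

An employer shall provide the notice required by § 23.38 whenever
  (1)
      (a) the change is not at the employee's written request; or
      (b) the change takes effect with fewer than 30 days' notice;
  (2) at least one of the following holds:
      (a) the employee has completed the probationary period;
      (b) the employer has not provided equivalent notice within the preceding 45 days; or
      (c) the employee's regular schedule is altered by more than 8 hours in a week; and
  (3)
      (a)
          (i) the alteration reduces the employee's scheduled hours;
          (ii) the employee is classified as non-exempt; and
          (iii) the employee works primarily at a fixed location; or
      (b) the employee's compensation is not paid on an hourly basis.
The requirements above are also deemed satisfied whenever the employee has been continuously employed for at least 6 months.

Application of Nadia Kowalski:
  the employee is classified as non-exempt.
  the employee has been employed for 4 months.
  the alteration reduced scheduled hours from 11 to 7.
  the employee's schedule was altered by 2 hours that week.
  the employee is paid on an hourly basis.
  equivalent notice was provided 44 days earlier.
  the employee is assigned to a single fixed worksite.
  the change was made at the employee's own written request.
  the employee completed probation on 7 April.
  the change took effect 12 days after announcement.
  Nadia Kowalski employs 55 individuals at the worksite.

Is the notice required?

(a) not employee-requested — not met.
(b) < 30 days' notice — met.
(1): F OR T → true.
(a) past probation — met.
(b) no recent notice — not met.
(c) schedule shift > 8h — not met.
(2) = T OR F OR F = true.
(i) hours reduced — met.
(ii) non-exempt — met.
(iii) fixed location — satisfied.
(a): T AND T AND T → true.
(b) not (hourly-paid) — fails.
(3): T OR F → true.
Overall = T AND T AND T = true.
Exception (tenure ≥ 6 mo.) — not satisfied.
Result: main true OR exception false → true.

Yes — required.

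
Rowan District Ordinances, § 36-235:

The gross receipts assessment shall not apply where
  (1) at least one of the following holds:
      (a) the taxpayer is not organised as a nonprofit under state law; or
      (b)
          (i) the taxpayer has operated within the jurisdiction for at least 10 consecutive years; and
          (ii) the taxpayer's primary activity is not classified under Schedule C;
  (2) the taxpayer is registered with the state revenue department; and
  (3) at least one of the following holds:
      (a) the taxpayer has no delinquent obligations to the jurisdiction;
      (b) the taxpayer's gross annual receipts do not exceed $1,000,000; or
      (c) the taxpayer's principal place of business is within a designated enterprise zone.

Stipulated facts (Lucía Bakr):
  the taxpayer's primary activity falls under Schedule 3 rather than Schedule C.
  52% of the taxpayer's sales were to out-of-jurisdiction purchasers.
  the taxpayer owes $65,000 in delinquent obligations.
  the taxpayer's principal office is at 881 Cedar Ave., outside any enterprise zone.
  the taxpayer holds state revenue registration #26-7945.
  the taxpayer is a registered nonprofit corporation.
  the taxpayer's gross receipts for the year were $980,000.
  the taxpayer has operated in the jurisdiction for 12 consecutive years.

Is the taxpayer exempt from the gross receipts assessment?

(a) not (nonprofit) — fails.
(i) ≥ 10 yrs in jurisdiction — met.
(ii) not (Schedule C activity) — holds.
So (b) is satisfied (T AND T).
So (1) is satisfied (F OR T).
(2) state-registered — holds.
(a) no delinquency — not satisfied.
(b) receipts ≤ $1,000,000 — met.
(c) in enterprise zone — fails.
So (3) is satisfied (F OR T OR F).
Overall: T AND T AND T → true.

Yes — exempt.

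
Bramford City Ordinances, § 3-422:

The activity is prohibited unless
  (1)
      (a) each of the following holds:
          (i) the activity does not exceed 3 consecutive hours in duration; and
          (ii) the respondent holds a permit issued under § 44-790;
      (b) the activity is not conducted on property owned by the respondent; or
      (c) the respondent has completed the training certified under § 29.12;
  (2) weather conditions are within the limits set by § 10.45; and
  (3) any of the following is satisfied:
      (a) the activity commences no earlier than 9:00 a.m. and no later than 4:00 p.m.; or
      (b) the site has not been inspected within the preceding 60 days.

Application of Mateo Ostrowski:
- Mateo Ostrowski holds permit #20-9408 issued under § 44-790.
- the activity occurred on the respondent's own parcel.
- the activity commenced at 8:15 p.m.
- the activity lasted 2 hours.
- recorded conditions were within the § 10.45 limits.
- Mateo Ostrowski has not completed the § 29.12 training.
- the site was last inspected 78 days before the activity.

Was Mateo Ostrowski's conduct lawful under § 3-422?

(i) ≤ 3 hrs duration — satisfied.
(ii) holds permit — satisfied.
(a): T AND T → true.
(b) not (own property) — not satisfied.
(c) training certified — not met.
So (1) is satisfied (T OR F OR F).
(2) weather ok — met.
(a) start within hours — fails.
(b) not (site inspected) — met.
So (3) is satisfied (F OR T).
Overall = T AND T AND T = true.

Yes — lawful.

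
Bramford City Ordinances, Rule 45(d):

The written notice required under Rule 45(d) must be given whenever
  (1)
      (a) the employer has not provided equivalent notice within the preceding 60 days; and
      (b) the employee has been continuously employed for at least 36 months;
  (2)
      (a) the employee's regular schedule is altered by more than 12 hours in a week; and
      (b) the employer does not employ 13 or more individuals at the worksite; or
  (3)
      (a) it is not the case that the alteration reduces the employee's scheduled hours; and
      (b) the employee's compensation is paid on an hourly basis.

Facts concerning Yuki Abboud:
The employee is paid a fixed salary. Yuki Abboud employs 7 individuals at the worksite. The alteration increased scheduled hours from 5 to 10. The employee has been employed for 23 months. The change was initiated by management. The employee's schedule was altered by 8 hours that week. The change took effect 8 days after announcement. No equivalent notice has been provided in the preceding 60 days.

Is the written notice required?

(a) no recent notice — satisfied.
(b) tenure ≥ 36 mo. — fails.
So (1) is not satisfied (T AND F).
(a) schedule shift > 12h — not met.
(b) not (≥ 13 at site) — holds.
So (2) is not satisfied (F AND T).
(a) not (hours reduced) — met.
(b) hourly-paid — not satisfied.
(3) = T AND F = false.
Overall = F OR F OR F = false.

No — not required.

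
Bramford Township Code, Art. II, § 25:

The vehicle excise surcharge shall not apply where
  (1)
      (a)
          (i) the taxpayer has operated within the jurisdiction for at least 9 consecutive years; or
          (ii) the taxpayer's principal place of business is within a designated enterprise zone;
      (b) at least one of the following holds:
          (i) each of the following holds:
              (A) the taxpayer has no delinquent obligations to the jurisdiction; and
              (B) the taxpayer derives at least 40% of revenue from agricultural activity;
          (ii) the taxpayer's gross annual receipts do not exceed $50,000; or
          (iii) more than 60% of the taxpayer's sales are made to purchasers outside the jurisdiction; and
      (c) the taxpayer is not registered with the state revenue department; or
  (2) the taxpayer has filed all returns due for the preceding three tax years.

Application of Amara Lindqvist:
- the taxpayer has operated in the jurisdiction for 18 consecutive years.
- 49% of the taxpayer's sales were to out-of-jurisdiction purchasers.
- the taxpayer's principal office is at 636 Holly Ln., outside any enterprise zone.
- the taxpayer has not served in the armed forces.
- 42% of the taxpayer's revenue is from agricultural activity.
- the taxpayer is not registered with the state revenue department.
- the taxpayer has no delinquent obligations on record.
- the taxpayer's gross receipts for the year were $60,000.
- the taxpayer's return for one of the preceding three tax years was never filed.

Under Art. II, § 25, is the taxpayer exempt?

(i) ≥ 9 yrs in jurisdiction — holds.
(ii) in enterprise zone — fails.
(a): T OR F → true.
(A) no delinquency — met.
(B) ≥40% agricultural — met.
So (i) is satisfied (T AND T).
(ii) receipts ≤ $50,000 — fails.
(iii) >60% out-of-jur. sales — fails.
(b) = T OR F OR F = true.
(c) not (state-registered) — holds.
So (1) is satisfied (T AND T AND T).
(2) returns current — fails.
So Overall is satisfied (T OR F).

Yes — exempt.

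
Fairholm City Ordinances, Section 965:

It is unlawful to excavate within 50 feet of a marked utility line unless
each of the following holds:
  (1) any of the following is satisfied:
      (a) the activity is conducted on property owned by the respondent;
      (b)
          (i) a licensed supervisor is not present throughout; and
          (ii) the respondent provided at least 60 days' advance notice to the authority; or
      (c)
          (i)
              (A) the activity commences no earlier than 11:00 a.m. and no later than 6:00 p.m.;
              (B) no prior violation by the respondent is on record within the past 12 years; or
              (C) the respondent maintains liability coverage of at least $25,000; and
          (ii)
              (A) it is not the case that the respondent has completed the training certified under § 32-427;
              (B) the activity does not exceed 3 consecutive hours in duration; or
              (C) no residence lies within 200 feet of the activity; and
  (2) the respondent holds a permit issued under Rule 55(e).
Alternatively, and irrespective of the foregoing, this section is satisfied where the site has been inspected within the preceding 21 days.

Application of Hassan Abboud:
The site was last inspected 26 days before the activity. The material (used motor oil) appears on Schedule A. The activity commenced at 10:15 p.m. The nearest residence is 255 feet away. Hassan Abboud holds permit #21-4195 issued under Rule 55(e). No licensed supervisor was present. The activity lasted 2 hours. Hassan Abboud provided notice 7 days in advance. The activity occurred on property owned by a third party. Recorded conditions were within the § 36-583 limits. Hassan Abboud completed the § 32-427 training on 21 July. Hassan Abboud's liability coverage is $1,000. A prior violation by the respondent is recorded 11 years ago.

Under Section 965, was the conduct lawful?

(a) own property — not met.
(i) not (supervisor present) — satisfied.
(ii) ≥60 days' notice — not met.
(b) = T AND F = false.
(A) start within hours — not met.
(B) no prior violation — fails.
(C) coverage ≥ $25,000 — not satisfied.
(i) = F OR F OR F = false.
(A) not (training certified) — not met.
(B) ≤ 3 hrs duration — satisfied.
(C) no residence in 200 ft — met.
So (ii) is satisfied (F OR T OR T).
(c) = F AND T = false.
(1): F OR F OR F → false.
(2) holds permit — holds.
So Overall is not satisfied (F AND T).
Exception (site inspected) — not satisfied.
Result: main false OR exception false → false.

No — unlawful.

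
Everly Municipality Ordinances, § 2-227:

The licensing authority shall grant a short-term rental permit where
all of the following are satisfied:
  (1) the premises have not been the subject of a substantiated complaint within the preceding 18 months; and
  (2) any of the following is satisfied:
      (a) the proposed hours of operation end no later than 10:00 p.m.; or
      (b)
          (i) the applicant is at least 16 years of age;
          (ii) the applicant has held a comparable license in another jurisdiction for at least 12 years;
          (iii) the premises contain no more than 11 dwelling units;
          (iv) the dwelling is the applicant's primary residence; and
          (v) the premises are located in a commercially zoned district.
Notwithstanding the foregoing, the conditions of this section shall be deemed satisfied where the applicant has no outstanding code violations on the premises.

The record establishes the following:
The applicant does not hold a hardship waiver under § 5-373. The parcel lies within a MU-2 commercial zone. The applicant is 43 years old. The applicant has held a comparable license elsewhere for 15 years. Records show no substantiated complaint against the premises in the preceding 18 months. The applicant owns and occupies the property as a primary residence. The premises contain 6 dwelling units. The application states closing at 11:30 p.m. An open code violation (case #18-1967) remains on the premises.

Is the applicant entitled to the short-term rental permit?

(1) no complaint in 18 mo. — satisfied.
(a) closes by 10 p.m. — not satisfied.
(i) age ≥ 16 — holds.
(ii) prior license ≥ 12 yr — satisfied.
(iii) ≤ 11 units — satisfied.
(iv) primary residence — met.
(v) commercially zoned — satisfied.
(b) = T AND T AND T AND T AND T = true.
So (2) is satisfied (F OR T).
Overall: T AND T → true.
Exception (no code violations) — not satisfied.
Result: main true OR exception false → true.

Yes — granted.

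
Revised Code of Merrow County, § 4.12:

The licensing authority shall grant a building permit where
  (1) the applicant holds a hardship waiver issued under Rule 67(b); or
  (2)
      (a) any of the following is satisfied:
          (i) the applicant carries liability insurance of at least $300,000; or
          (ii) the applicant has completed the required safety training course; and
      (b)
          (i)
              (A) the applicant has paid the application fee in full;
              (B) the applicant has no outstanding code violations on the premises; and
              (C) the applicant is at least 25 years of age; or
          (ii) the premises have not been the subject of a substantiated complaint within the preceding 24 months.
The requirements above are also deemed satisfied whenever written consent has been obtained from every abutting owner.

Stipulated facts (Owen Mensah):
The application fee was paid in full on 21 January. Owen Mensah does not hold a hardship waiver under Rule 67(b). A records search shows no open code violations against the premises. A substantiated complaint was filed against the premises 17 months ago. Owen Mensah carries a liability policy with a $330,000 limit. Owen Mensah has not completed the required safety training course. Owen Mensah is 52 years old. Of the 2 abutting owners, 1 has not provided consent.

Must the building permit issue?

Yes — granted.

(1) hardship waiver — fails.
(i) insurance ≥ $300,000 — met.
(ii) safety training — not satisfied.
So (a) is satisfied (T OR F).
(A) fee paid — satisfied.
(B) no code violations — met.
(C) age ≥ 25 — holds.
(i): T AND T AND T → true.
(ii) no complaint in 24 mo. — not satisfied.
(b): T OR F → true.
(2): T AND T → true.
Overall: F OR T → true.
Exception (all abutters consent) — not satisfied.
Result: main true OR exception false → true.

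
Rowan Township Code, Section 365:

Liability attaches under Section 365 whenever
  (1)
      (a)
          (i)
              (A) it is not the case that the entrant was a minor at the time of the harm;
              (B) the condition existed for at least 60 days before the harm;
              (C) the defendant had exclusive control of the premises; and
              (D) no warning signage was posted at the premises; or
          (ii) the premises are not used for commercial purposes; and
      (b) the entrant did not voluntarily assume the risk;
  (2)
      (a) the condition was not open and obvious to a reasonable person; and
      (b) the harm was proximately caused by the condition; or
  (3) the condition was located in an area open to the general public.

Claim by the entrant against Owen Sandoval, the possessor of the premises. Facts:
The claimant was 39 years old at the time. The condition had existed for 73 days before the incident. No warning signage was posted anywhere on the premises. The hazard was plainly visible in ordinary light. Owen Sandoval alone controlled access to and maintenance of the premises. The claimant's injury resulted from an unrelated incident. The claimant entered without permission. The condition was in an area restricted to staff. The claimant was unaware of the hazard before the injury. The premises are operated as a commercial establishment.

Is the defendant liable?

(A) not (entrant a minor) — satisfied.
(B) condition ≥60 days old — satisfied.
(C) exclusive control — holds.
(D) no signage posted — holds.
(i): T AND T AND T AND T → true.
(ii) not (commercial use) — not met.
(a) = T OR F = true.
(b) no assumed risk — holds.
So (1) is satisfied (T AND T).
(a) not open/obvious — not satisfied.
(b) proximate cause — not met.
So (2) is not satisfied (F AND F).
(3) public area — fails.
Overall: T OR F OR F → true.

Yes — liable.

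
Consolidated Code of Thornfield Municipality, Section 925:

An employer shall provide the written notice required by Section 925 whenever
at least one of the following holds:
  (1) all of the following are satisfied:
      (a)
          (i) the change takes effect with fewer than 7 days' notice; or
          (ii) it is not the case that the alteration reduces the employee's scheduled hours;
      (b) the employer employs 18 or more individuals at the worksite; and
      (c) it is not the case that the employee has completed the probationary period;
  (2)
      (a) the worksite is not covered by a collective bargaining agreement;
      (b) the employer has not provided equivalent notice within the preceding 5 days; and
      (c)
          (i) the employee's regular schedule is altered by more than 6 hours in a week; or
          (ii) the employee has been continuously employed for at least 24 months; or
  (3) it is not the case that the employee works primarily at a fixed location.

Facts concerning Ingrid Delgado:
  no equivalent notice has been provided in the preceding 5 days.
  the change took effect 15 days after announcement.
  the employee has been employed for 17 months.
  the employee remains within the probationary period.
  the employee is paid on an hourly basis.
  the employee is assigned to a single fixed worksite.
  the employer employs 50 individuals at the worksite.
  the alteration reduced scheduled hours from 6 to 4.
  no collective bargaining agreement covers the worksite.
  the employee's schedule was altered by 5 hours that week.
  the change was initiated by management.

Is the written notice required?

(i) < 7 days' notice — not satisfied.
(ii) not (hours reduced) — not satisfied.
So (a) is not satisfied (F OR F).
(b) ≥ 18 at site — holds.
(c) not (past probation) — satisfied.
So (1) is not satisfied (F AND T AND T).
(a) no CBA — holds.
(b) no recent notice — holds.
(i) schedule shift > 6h — fails.
(ii) tenure ≥ 24 mo. — fails.
(c): F OR F → false.
(2): T AND T AND F → false.
(3) not (fixed location) — not met.
Overall = F OR F OR F = false.

No — not required.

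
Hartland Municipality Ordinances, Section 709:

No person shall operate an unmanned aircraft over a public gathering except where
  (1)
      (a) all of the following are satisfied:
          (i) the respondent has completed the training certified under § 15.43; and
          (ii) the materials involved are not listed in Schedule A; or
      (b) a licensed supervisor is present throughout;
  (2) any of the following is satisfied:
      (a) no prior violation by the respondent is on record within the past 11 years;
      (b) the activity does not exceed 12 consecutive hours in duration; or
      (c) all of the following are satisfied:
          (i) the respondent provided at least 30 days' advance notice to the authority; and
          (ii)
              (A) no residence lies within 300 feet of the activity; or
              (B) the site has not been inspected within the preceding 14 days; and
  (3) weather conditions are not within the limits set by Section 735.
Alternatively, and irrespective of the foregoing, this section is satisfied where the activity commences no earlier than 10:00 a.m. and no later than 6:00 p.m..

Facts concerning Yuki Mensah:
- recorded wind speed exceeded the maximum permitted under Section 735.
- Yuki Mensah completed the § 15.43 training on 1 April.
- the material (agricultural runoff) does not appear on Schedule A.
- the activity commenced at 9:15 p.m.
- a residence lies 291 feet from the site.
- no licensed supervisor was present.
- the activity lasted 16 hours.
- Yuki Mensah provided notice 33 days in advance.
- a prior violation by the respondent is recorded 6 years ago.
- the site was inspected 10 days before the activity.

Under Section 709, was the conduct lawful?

(i) training certified — holds.
(ii) not (Schedule A material) — satisfied.
So (a) is satisfied (T AND T).
(b) supervisor present — fails.
(1): T OR F → true.
(a) no prior violation — not met.
(b) ≤ 12 hrs duration — fails.
(i) ≥30 days' notice — met.
(A) no residence in 300 ft — fails.
(B) not (site inspected) — not met.
(ii) = F OR F = false.
So (c) is not satisfied (T AND F).
So (2) is not satisfied (F OR F OR F).
(3) not (weather ok) — satisfied.
Overall = T AND F AND T = false.
Exception (start within hours) — not satisfied.
Result: main false OR exception false → false.

No — unlawful.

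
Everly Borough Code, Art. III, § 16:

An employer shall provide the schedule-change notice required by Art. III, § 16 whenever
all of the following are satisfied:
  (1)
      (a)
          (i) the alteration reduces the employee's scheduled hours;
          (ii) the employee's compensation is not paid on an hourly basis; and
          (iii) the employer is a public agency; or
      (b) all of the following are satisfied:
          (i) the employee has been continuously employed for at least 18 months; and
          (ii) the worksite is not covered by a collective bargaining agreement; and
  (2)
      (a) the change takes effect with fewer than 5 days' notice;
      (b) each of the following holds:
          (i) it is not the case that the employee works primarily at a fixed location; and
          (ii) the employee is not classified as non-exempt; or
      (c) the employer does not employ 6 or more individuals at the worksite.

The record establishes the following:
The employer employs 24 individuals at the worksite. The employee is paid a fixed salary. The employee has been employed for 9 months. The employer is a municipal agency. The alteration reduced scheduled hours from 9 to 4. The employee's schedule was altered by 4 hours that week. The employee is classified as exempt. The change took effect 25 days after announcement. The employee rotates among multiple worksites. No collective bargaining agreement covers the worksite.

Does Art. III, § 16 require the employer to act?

(i) hours reduced — holds.
(ii) not (hourly-paid) — satisfied.
(iii) public agency — satisfied.
(a) = T AND T AND T = true.
(i) tenure ≥ 18 mo. — fails.
(ii) no CBA — satisfied.
So (b) is not satisfied (F AND T).
So (1) is satisfied (T OR F).
(a) < 5 days' notice — not satisfied.
(i) not (fixed location) — met.
(ii) not (non-exempt) — holds.
(b): T AND T → true.
(c) not (≥ 6 at site) — not met.
So (2) is satisfied (F OR T OR F).
Overall: T AND T → true.

Yes — required.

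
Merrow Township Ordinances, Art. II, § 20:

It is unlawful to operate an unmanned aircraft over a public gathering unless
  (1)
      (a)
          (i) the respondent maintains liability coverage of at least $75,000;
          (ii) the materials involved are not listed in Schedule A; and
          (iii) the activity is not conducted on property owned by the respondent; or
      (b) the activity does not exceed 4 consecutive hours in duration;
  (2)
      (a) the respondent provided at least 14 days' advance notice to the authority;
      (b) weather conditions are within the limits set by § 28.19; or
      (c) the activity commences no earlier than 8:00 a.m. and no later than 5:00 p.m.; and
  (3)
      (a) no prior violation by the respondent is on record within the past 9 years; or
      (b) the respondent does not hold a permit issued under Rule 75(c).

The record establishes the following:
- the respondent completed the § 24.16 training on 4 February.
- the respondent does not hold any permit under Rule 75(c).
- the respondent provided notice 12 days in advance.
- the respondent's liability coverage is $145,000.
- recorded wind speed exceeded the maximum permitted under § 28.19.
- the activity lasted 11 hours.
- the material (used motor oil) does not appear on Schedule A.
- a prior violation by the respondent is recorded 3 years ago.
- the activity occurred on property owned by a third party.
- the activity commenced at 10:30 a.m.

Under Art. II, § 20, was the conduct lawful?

(i) coverage ≥ $75,000 — satisfied.
(ii) not (Schedule A material) — met.
(iii) not (own property) — met.
(a) = T AND T AND T = true.
(b) ≤ 4 hrs duration — not met.
(1): T OR F → true.
(a) ≥14 days' notice — not satisfied.
(b) weather ok — not met.
(c) start within hours — met.
(2) = F OR F OR T = true.
(a) no prior violation — not satisfied.
(b) not (holds permit) — holds.
So (3) is satisfied (F OR T).
So Overall is satisfied (T AND T AND T).

Yes — lawful.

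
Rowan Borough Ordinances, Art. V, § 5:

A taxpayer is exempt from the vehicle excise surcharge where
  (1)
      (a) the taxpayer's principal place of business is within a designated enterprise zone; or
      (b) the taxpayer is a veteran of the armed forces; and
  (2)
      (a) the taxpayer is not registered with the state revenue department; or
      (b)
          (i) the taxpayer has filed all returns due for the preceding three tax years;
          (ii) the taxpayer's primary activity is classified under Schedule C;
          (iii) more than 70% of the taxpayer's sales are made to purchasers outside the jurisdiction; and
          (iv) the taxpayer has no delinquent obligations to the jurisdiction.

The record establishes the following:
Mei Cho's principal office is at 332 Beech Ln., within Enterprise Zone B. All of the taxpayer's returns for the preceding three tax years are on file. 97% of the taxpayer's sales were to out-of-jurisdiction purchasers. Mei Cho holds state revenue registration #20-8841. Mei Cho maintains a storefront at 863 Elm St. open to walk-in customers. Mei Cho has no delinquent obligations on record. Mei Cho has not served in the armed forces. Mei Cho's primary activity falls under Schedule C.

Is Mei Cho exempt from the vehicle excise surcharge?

Yes — exempt.

(a) in enterprise zone — satisfied.
(b) veteran — fails.
So (1) is satisfied (T OR F).
(a) not (state-registered) — not met.
(i) returns current — met.
(ii) Schedule C activity — satisfied.
(iii) >70% out-of-jur. sales — holds.
(iv) no delinquency — satisfied.
So (b) is satisfied (T AND T AND T AND T).
(2): F OR T → true.
Overall = T AND T = true.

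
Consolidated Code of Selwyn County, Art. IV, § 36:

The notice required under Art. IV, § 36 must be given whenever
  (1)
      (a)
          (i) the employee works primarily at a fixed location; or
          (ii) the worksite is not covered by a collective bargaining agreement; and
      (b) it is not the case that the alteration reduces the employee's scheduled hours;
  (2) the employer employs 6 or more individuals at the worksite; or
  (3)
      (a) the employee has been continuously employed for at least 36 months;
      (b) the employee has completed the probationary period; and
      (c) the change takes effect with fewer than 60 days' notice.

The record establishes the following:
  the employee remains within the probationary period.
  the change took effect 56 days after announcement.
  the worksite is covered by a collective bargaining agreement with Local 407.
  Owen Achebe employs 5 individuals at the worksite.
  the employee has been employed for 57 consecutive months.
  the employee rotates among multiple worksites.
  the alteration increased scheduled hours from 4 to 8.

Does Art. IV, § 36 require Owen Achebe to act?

No — not required.

(i) fixed location — not met.
(ii) no CBA — not satisfied.
(a): F OR F → false.
(b) not (hours reduced) — met.
(1): F AND T → false.
(2) ≥ 6 at site — fails.
(a) tenure ≥ 36 mo. — met.
(b) past probation — fails.
(c) < 60 days' notice — met.
So (3) is not satisfied (T AND F AND T).
Overall = F OR F OR F = false.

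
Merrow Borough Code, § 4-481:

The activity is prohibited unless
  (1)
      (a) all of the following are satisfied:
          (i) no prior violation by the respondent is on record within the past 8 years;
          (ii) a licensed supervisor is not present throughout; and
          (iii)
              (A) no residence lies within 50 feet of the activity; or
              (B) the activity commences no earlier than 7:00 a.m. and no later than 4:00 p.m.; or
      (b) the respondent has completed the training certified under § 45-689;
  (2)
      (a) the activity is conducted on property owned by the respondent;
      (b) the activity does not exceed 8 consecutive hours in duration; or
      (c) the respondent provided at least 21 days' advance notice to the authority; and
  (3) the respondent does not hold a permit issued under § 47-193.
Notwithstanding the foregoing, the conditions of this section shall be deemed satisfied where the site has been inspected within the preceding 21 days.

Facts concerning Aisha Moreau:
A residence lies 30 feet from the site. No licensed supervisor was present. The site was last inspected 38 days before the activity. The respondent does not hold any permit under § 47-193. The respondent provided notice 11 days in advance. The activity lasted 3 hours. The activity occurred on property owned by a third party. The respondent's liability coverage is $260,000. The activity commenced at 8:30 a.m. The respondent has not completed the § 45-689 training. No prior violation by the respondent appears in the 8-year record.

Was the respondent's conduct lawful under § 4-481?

(i) no prior violation — holds.
(ii) not (supervisor present) — satisfied.
(A) no residence in 50 ft — not satisfied.
(B) start within hours — met.
(iii) = F OR T = true.
So (a) is satisfied (T AND T AND T).
(b) training certified — fails.
(1) = T OR F = true.
(a) own property — fails.
(b) ≤ 8 hrs duration — satisfied.
(c) ≥21 days' notice — not met.
(2) = F OR T OR F = true.
(3) not (holds permit) — holds.
So Overall is satisfied (T AND T AND T).
Exception (site inspected) — not satisfied.
Result: main true OR exception false → true.

Yes — lawful.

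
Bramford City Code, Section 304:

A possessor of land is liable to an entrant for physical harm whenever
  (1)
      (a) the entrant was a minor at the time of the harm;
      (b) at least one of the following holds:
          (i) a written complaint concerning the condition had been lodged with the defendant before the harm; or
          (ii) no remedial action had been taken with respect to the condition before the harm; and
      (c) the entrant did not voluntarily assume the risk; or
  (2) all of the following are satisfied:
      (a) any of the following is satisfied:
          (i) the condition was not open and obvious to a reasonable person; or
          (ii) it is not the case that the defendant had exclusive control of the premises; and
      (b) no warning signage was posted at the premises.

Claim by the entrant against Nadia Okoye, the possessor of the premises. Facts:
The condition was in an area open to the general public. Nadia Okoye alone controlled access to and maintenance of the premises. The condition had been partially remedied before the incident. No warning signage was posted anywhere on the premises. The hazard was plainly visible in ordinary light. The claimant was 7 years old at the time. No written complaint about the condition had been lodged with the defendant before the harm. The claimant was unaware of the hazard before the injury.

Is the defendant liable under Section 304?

No — not liable.

(a) entrant a minor — satisfied.
(i) complaint lodged — not satisfied.
(ii) no remedial action — not met.
So (b) is not satisfied (F OR F).
(c) no assumed risk — holds.
So (1) is not satisfied (T AND F AND T).
(i) not open/obvious — fails.
(ii) not (exclusive control) — fails.
So (a) is not satisfied (F OR F).
(b) no signage posted — holds.
(2) = F AND T = false.
Overall = F OR F = false.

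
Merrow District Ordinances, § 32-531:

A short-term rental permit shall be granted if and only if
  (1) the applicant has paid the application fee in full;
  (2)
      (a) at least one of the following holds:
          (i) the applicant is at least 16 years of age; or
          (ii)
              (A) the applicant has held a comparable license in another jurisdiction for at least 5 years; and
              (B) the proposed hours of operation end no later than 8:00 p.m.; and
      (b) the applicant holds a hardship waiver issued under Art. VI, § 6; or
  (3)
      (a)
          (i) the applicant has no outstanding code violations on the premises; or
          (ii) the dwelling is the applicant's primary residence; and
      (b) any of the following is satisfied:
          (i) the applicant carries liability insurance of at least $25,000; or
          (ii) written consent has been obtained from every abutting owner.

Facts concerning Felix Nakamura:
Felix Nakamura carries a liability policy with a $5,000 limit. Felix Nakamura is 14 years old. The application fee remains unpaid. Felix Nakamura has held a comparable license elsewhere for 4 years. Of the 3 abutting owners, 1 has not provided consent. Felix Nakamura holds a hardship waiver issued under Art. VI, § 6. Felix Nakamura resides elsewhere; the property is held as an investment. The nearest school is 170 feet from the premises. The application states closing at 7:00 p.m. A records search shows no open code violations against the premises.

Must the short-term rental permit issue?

No — denied.

(1) fee paid — not satisfied.
(i) age ≥ 16 — fails.
(A) prior license ≥ 5 yr — not met.
(B) closes by 8 p.m. — met.
(ii): F AND T → false.
(a): F OR F → false.
(b) hardship waiver — satisfied.
(2) = F AND T = false.
(i) no code violations — holds.
(ii) primary residence — not satisfied.
So (a) is satisfied (T OR F).
(i) insurance ≥ $25,000 — not met.
(ii) all abutters consent — not met.
(b): F OR F → false.
(3): T AND F → false.
So Overall is not satisfied (F OR F OR F).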